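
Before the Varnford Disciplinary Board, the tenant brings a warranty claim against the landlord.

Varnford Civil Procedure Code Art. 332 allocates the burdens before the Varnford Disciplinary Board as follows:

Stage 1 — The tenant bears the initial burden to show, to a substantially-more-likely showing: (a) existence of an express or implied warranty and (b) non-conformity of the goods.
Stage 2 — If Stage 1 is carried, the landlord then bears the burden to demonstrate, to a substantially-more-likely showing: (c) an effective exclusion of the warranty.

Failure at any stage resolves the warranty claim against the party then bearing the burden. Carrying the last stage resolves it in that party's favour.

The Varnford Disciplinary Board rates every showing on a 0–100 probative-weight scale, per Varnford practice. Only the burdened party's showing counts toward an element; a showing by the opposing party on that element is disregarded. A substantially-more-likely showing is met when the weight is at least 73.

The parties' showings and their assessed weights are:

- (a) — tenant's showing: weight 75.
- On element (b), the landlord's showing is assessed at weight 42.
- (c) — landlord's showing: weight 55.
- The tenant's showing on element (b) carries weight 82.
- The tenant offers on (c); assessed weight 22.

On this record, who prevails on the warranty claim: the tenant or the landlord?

tenant

At Stage 1 the tenant must meet a substantially-more-likely showing (weight is at least 73): on (a) the weight is 75, ≥ 73, so (a) meets the standard; on (b) the weight is 82 (the landlord's 42 is given no effect), which does reach 73, so (b) meets the standard.
  All elements met. The burden passes to the landlord.
At Stage 2 the landlord must meet a substantially-more-likely showing (weight is at least 73): on (c) the weight is 55 (the tenant's 22 is given no effect), which does not reach 73, so (c) does not meet the standard.
  Stage 2 not carried; the landlord fails its burden.
The tenant prevails.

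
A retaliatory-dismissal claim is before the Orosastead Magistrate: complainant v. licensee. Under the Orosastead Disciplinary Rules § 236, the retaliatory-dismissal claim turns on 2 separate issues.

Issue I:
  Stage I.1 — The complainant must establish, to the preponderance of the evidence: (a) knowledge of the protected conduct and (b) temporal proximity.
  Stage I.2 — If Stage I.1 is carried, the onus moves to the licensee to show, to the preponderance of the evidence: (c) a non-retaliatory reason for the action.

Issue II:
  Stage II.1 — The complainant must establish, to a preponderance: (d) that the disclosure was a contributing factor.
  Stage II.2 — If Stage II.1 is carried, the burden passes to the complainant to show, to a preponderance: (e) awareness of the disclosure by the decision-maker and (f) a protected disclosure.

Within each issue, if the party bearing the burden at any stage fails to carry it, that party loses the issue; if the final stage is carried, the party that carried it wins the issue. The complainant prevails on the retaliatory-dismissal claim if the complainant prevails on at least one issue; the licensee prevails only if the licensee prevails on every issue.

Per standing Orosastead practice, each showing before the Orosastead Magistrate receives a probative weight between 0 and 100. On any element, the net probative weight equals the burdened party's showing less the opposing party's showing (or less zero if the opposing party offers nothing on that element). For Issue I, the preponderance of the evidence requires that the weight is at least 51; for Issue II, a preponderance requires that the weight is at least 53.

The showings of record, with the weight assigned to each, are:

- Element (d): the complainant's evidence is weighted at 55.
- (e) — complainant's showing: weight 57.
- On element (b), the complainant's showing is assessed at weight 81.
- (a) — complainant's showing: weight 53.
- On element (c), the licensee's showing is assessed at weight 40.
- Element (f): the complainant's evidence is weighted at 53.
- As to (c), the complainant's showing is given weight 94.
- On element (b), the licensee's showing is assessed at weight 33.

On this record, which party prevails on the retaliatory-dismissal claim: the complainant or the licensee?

— Issue I —
Stage I.1 — burden on complainant; standard: the preponderance of the evidence (weight is at least 51).
    (a): 53 ≥ 51 [met]
    (b): 81 − 33 = 48 < 51 [not met]
  Stage I.1 not carried; the complainant fails its burden.
So the licensee prevails on this issue.
— Issue II —
Stage II.1 (complainant, a preponderance, weight is at least 53): (d) 55 ≥ 53 — meets.
  Stage II.1 carried; the burden remains with the complainant.
Stage II.2 (complainant, a preponderance, weight is at least 53): (e) 57 ≥ 53 — meets; (f) 53 ≥ 53 — meets.
  The complainant carries the last stage.
All stages carried — the complainant prevails on this issue.
Per-issue: Issue I → licensee; Issue II → complainant. The complainant must prevail on at least one issue; overall, the complainant prevails.

complainant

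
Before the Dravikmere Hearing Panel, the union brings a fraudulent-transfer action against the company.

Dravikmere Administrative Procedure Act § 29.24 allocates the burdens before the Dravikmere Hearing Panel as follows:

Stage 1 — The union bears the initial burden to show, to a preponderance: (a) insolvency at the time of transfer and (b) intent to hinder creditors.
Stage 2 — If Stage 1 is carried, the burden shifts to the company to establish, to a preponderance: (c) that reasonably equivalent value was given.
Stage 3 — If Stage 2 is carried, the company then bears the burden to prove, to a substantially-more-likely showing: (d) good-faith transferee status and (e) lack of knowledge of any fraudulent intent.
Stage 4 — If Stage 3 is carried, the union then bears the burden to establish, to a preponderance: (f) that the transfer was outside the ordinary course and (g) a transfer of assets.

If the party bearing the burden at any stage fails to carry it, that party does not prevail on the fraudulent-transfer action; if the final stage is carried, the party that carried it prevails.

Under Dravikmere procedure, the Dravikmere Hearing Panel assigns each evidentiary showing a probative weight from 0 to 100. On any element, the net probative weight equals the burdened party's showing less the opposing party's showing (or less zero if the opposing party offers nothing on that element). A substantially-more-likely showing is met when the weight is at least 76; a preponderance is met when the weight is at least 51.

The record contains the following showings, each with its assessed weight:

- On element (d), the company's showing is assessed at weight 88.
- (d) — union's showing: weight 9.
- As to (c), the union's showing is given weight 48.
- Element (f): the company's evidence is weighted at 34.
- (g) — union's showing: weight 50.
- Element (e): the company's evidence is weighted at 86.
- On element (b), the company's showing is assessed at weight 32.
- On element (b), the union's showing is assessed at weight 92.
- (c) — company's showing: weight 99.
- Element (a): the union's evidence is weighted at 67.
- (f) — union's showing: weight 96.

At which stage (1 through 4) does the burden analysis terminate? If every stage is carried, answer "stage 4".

At Stage 1 the union must meet a preponderance (weight is at least 51): on (a) the weight is 67, ≥ 51, so (a) meets the standard; on (b) the weight is 92 less the opposing 32 gives net 60, which does reach 51, so (b) meets the standard.
  Stage 1 is satisfied; the onus moves to the company.
At Stage 2 the company must meet a preponderance (weight is at least 51): on (c) the weight is 99 less the opposing 48 gives net 51, ≥ 51, so (c) meets the standard.
  Stage 2 carried; the burden remains with the company.
At Stage 3 the company must meet a substantially-more-likely showing (weight is at least 76): on (d) the weight is 88 less the opposing 9 gives net 79, which does reach 76, so (d) meets the standard; on (e) the weight is 86, ≥ 76, so (e) meets the standard.
  The company carries Stage 3; the union now bears the burden.
At Stage 4 the union must meet a preponderance (weight is at least 51): on (f) the weight is 96 less the opposing 34 gives net 62, which does reach 51, so (f) meets the standard; on (g) the weight is 50, which does not reach 51, so (g) does not meet the standard.
  Stage 4 not carried; the union fails its burden.
So the company prevails.

stage 4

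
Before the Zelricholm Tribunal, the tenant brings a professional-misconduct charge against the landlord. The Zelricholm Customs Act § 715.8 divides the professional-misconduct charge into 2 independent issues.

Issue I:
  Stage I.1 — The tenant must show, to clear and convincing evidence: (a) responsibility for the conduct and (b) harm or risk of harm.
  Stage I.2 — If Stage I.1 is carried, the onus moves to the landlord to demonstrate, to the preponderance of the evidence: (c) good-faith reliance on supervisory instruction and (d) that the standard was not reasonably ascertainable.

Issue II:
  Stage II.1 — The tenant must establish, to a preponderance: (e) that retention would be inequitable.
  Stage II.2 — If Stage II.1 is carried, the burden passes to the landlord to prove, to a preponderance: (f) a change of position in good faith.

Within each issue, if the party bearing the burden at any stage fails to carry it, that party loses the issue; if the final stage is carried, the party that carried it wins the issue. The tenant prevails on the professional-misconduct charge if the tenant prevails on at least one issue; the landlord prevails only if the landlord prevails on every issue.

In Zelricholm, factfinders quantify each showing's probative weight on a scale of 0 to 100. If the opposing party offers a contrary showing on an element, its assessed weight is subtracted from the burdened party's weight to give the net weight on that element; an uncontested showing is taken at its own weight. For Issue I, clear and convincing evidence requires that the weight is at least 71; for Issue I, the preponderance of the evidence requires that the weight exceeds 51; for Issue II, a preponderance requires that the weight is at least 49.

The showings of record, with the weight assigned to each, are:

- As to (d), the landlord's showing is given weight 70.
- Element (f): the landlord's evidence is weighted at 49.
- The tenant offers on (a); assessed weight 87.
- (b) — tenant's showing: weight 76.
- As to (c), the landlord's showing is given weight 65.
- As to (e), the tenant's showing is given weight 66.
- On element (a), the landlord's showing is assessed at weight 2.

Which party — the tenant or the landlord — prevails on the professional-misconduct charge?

— Issue I —
Stage I.1 — burden on tenant; standard: clear and convincing evidence (weight is at least 71).
    (a): 87 − 2 = 85 ≥ 71 [met]
    (b): 76 ≥ 71 [met]
  Stage I.1 is satisfied; the onus moves to the landlord.
Stage I.2 — burden on landlord; standard: the preponderance of the evidence (weight exceeds 51).
    (c): 65 > 51 [met]
    (d): 70 > 51 [met]
  Stage I.2 carried; the final stage is satisfied.
Every stage carried; the landlord prevails on this issue.
— Issue II —
Stage II.1 (tenant, a preponderance, weight is at least 49): (e) 66 ≥ 49 — meets.
  Stage II.1 is satisfied; the onus moves to the landlord.
Stage II.2 (landlord, a preponderance, weight is at least 49): (f) 49 ≥ 49 — meets.
  All elements met at the final stage.
All stages carried — the landlord prevails on this issue.
Per-issue: Issue I → landlord; Issue II → landlord. The tenant must prevail on at least one issue; overall, the landlord prevails.

landlord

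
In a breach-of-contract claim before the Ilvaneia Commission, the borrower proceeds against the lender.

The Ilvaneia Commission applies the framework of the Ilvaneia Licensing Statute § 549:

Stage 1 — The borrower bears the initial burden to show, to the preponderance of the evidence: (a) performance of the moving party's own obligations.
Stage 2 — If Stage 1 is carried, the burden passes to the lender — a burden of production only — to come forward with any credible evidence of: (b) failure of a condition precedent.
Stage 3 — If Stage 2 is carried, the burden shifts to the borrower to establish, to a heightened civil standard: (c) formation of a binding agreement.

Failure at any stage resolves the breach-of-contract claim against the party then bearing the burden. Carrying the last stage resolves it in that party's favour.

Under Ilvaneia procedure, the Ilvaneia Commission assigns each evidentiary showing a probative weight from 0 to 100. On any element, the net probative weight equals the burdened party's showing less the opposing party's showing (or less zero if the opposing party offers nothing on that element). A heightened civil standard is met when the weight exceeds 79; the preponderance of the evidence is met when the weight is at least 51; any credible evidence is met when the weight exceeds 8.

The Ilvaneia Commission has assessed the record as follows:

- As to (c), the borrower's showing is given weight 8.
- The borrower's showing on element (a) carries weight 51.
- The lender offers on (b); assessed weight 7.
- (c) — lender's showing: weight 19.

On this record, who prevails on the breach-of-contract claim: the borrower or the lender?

borrower

At Stage 1 the borrower must meet the preponderance of the evidence (weight is at least 51): on (a) the weight is 51, ≥ 51, so (a) meets the standard.
  Stage 1 carried; the burden shifts to the lender.
At Stage 2 the lender must meet any credible evidence (weight exceeds 8): on (b) the weight is 7, which does not exceed 8, so (b) does not meet the standard.
  Stage 2 not carried; the lender fails its burden.
So the borrower prevails.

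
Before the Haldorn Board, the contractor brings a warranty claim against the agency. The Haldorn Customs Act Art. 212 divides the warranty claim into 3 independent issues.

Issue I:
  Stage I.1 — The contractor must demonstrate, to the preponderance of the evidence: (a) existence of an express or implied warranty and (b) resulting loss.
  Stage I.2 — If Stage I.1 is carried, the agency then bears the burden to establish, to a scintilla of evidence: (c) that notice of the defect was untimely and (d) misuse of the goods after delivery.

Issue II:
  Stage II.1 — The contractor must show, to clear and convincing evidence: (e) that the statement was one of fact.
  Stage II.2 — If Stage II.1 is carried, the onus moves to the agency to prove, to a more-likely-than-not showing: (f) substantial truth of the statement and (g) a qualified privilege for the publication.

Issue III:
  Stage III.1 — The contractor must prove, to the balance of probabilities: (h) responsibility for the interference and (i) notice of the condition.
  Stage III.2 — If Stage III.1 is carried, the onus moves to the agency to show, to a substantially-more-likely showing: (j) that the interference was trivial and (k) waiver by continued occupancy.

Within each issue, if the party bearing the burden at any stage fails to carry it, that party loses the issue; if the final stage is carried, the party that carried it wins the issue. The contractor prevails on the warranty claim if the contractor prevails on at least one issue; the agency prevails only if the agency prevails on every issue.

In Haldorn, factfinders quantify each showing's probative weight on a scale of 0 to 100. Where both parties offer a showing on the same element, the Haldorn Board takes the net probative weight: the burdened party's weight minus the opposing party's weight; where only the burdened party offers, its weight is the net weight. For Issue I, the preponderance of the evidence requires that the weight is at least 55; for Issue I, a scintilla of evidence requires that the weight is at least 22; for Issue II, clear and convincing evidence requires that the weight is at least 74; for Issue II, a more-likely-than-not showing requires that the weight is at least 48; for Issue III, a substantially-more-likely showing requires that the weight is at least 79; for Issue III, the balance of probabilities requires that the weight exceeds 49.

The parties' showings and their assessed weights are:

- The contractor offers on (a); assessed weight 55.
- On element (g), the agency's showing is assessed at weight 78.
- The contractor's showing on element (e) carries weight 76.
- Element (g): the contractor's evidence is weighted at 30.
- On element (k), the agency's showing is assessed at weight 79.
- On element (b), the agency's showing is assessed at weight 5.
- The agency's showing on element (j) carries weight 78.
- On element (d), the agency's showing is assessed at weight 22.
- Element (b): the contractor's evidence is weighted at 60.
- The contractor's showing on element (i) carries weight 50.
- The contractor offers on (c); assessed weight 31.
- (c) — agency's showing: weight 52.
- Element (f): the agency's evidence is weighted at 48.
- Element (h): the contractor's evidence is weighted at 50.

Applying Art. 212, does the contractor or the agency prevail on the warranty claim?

contractor

— Issue I —
Stage I.1 — burden on contractor; standard: the preponderance of the evidence (weight is at least 55).
    (a): 55 ≥ 55 [met]
    (b): 60 − 5 = 55 ≥ 55 [met]
  All elements met. The burden passes to the agency.
Stage I.2 — burden on agency; standard: a scintilla of evidence (weight is at least 22).
    (c): 52 − 31 = 21 < 22 [not met]
    (d): 22 ≥ 22 [met]
  The agency does not carry Stage I.2.
The contractor prevails on this issue.
— Issue II —
Stage II.1 (contractor, clear and convincing evidence, weight is at least 74): (e) 76 ≥ 74 — meets.
  Stage II.1 is satisfied; the onus moves to the agency.
Stage II.2 (agency, a more-likely-than-not showing, weight is at least 48): (f) 48 ≥ 48 — meets; (g) net 78−30=48 ≥ 48 — meets.
  Stage II.2 carried; the final stage is satisfied.
With every stage satisfied, the agency prevails on this issue.
— Issue III —
Stage III.1 (contractor, the balance of probabilities, weight exceeds 49): (h) 50 > 49 — meets; (i) 50 > 49 — meets.
  Stage III.1 is satisfied; the onus moves to the agency.
Stage III.2 (agency, a substantially-more-likely showing, weight is at least 79): (j) 78 < 79 — fails; (k) 79 ≥ 79 — meets.
  Stage III.2 not carried; the agency fails its burden.
So the contractor prevails on this issue.
Per-issue: Issue I → contractor; Issue II → agency; Issue III → contractor. The contractor must prevail on at least one issue; overall, the contractor prevails.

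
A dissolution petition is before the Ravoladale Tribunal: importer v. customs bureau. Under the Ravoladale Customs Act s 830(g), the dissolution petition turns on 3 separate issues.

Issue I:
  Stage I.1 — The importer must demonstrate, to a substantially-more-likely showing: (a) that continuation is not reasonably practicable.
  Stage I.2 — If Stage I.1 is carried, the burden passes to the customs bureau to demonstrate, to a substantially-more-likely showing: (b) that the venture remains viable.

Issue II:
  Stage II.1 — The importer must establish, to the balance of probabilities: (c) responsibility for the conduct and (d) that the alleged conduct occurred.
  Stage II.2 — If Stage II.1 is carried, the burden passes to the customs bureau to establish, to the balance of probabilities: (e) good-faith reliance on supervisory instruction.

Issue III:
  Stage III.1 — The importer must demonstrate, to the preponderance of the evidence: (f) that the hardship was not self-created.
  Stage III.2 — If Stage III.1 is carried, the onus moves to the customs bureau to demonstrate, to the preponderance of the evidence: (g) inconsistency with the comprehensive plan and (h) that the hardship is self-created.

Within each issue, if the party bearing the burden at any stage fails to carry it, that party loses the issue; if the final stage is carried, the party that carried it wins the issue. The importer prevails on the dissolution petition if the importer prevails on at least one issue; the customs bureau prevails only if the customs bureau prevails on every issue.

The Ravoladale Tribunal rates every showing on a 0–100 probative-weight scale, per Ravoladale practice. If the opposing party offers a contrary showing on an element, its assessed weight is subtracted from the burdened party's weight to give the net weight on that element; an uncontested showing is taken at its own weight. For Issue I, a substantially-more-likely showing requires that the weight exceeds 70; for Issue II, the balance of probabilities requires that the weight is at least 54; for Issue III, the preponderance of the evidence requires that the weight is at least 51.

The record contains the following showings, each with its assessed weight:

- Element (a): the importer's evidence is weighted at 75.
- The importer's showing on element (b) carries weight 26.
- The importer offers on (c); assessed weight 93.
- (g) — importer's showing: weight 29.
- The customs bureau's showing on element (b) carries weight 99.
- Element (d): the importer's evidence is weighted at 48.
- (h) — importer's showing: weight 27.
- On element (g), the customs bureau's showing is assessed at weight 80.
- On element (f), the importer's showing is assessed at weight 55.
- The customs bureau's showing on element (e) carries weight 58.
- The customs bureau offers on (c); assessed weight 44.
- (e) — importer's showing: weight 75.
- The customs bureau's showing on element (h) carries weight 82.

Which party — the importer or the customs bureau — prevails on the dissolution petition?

— Issue I —
Stage I.1 (importer, a substantially-more-likely showing, weight exceeds 70): (a) 75 > 70 — meets.
  All elements met. The burden passes to the customs bureau.
Stage I.2 (customs bureau, a substantially-more-likely showing, weight exceeds 70): (b) net 99−26=73 > 70 — meets.
  All elements met at the final stage.
All stages carried — the customs bureau prevails on this issue.
— Issue II —
Stage II.1 — burden on importer; standard: the balance of probabilities (weight is at least 54).
    (c): 93 − 44 = 49 < 54 [not met]
    (d): 48 < 54 [not met]
  The importer does not carry Stage II.1.
The customs bureau prevails on this issue.
— Issue III —
At Stage III.1 the importer must meet the preponderance of the evidence (weight is at least 51): on (f) the weight is 55, which does reach 51, so (f) meets the standard.
  The importer carries Stage III.1; the customs bureau now bears the burden.
At Stage III.2 the customs bureau must meet the preponderance of the evidence (weight is at least 51): on (g) the weight is 80 less the opposing 29 gives net 51, ≥ 51, so (g) meets the standard; on (h) the weight is 82 less the opposing 27 gives net 55, which does reach 51, so (h) meets the standard.
  The customs bureau carries the last stage.
With every stage satisfied, the customs bureau prevails on this issue.
Per-issue: Issue I → customs bureau; Issue II → customs bureau; Issue III → customs bureau. The importer must prevail on at least one issue; overall, the customs bureau prevails.

customs bureau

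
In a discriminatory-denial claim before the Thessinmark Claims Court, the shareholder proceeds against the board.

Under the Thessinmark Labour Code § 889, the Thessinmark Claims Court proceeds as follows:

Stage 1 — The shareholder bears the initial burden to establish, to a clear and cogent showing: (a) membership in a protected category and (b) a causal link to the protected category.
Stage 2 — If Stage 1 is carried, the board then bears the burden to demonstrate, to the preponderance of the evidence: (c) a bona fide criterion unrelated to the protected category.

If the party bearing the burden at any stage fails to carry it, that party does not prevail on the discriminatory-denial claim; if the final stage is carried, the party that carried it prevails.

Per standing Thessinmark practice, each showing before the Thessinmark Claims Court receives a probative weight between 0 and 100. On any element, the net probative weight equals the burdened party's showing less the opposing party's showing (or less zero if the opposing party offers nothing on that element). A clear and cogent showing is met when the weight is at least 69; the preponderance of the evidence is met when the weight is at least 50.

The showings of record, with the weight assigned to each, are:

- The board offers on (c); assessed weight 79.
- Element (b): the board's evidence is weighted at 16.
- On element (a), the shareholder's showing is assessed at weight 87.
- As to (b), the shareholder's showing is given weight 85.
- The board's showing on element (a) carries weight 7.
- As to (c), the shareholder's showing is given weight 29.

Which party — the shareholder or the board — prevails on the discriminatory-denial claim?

Stage 1 (shareholder, a clear and cogent showing, weight is at least 69): (a) net 87−7=80 ≥ 69 — meets; (b) net 85−16=69 ≥ 69 — meets.
  Stage 1 is satisfied; the onus moves to the board.
Stage 2 (board, the preponderance of the evidence, weight is at least 50): (c) net 79−29=50 ≥ 50 — meets.
  The board carries the last stage.
Every stage carried; the board prevails.

board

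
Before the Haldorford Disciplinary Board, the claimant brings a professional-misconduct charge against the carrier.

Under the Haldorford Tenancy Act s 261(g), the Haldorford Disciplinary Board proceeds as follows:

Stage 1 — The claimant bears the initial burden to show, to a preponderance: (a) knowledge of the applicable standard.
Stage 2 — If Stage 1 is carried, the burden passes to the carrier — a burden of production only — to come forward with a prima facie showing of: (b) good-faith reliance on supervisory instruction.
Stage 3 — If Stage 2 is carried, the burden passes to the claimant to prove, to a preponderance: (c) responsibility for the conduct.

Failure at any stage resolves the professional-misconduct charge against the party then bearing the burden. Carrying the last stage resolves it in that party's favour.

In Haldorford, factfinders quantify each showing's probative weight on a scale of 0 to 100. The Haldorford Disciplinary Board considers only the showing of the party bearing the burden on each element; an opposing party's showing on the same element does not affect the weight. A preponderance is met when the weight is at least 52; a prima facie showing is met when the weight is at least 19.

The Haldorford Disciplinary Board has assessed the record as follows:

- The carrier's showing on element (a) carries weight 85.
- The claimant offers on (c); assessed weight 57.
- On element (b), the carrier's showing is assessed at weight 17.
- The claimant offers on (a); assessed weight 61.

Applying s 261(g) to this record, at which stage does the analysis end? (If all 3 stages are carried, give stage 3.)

At Stage 1 the claimant must meet a preponderance (weight is at least 52): on (a) the weight is 61 (the carrier's 85 is given no effect), ≥ 52, so (a) meets the standard.
  All elements met. The burden passes to the carrier.
At Stage 2 the carrier must meet a prima facie showing (weight is at least 19): on (b) the weight is 17, < 19, so (b) does not meet the standard.
  Not every element is met, so the carrier fails to carry Stage 2.
The claimant prevails.

stage 2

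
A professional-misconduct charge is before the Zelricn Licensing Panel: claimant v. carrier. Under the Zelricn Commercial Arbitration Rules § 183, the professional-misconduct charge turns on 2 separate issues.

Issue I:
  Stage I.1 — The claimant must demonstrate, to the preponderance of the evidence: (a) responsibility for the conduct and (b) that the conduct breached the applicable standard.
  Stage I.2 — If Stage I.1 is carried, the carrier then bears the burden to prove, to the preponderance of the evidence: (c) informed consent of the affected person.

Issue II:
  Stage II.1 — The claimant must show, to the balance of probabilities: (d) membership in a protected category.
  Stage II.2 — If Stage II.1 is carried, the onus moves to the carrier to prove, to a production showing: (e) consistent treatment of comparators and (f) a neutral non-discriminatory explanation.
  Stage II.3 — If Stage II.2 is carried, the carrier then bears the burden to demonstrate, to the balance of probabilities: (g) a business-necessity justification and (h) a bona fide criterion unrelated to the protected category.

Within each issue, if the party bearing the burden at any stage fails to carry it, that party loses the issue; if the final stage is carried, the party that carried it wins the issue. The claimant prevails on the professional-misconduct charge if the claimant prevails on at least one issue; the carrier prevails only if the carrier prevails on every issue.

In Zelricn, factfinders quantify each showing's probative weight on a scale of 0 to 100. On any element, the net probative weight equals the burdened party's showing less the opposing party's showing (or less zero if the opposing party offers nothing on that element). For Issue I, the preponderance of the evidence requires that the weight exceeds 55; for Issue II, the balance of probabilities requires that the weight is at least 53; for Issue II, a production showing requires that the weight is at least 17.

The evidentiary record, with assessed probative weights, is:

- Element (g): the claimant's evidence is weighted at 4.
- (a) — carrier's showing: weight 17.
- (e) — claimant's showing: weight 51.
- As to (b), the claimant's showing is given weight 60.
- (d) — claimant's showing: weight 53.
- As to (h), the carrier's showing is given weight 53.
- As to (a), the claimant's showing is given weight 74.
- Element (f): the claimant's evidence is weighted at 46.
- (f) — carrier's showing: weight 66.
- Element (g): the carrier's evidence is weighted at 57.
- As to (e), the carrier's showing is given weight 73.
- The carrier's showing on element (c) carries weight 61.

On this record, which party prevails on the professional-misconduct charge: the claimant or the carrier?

carrier

— Issue I —
At Stage I.1 the claimant must meet the preponderance of the evidence (weight exceeds 55): on (a) the weight is 74 less the opposing 17 gives net 57, > 55, so (a) meets the standard; on (b) the weight is 60, > 55, so (b) meets the standard.
  All elements met. The burden passes to the carrier.
At Stage I.2 the carrier must meet the preponderance of the evidence (weight exceeds 55): on (c) the weight is 61, > 55, so (c) meets the standard.
  Stage I.2 carried; the final stage is satisfied.
All stages carried — the carrier prevails on this issue.
— Issue II —
At Stage II.1 the claimant must meet the balance of probabilities (weight is at least 53): on (d) the weight is 53, ≥ 53, so (d) meets the standard.
  The claimant carries Stage II.1; the carrier now bears the burden.
At Stage II.2 the carrier must meet a production showing (weight is at least 17): on (e) the weight is 73 less the opposing 51 gives net 22, ≥ 17, so (e) meets the standard; on (f) the weight is 66 less the opposing 46 gives net 20, ≥ 17, so (f) meets the standard.
  Stage II.2 carried; the burden remains with the carrier.
At Stage II.3 the carrier must meet the balance of probabilities (weight is at least 53): on (g) the weight is 57 less the opposing 4 gives net 53, ≥ 53, so (g) meets the standard; on (h) the weight is 53, which does reach 53, so (h) meets the standard.
  The carrier carries the last stage.
With every stage satisfied, the carrier prevails on this issue.
Per-issue: Issue I → carrier; Issue II → carrier. The claimant must prevail on at least one issue; overall, the carrier prevails.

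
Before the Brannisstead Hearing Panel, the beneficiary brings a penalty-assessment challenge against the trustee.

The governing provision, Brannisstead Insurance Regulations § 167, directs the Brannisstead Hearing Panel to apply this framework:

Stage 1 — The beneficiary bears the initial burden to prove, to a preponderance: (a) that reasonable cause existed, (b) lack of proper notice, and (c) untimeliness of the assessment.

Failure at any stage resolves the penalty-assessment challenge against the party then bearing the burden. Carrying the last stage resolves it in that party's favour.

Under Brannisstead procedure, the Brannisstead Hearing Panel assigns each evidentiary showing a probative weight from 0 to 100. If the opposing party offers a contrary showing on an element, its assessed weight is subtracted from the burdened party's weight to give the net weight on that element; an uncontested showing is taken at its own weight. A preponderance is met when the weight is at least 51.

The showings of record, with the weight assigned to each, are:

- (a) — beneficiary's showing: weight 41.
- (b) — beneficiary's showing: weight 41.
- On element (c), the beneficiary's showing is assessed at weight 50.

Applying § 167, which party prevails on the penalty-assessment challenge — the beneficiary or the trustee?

trustee

Stage 1 (beneficiary, a preponderance, weight is at least 51): (a) 41 < 51 — fails; (b) 41 < 51 — fails; (c) 50 < 51 — fails.
  Not every element is met, so the beneficiary fails to carry Stage 1.
The analysis ends at Stage 1; the trustee prevails.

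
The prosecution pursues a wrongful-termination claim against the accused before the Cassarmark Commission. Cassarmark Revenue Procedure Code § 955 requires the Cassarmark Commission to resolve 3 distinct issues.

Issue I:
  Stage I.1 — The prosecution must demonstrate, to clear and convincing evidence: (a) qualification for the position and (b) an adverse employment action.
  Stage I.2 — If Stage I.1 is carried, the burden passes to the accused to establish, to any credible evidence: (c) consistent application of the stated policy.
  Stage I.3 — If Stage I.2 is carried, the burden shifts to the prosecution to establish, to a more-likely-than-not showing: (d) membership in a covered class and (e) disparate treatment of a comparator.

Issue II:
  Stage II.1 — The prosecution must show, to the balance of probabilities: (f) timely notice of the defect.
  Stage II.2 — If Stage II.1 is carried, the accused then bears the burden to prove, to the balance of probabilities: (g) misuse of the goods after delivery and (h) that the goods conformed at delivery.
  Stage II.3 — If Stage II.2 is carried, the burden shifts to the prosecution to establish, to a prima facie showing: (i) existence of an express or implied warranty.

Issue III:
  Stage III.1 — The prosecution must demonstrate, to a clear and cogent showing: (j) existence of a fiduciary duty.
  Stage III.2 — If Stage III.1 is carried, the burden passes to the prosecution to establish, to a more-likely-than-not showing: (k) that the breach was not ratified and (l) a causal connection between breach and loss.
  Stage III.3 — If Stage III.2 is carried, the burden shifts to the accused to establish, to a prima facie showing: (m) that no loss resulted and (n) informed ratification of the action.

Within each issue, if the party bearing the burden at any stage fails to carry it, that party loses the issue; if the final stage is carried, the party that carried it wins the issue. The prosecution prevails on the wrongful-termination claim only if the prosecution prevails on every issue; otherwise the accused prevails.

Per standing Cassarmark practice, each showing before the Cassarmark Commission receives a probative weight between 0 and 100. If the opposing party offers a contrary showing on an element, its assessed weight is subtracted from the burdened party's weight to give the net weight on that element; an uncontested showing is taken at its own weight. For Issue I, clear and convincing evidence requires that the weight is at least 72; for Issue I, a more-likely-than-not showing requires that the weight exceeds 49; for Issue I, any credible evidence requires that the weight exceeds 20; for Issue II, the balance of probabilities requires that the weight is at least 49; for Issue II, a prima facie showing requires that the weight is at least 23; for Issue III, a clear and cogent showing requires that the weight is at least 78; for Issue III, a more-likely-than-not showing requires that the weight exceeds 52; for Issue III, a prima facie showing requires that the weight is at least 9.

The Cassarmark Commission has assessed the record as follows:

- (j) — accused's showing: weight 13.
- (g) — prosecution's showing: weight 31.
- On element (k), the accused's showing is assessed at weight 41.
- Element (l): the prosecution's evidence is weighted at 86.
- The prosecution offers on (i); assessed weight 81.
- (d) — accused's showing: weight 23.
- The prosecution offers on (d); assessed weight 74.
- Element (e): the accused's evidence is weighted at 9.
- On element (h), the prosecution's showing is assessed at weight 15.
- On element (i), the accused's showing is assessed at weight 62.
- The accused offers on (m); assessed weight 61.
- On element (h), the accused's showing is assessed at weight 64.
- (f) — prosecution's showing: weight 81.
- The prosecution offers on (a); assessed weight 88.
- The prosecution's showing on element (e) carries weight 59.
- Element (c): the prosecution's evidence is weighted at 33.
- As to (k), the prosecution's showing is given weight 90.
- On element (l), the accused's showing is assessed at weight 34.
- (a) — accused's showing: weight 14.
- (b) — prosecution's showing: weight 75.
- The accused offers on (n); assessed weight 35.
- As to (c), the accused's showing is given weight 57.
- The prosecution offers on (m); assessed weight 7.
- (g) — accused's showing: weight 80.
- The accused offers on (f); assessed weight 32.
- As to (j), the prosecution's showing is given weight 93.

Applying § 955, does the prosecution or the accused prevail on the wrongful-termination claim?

accused

— Issue I —
Stage I.1 (prosecution, clear and convincing evidence, weight is at least 72): (a) net 88−14=74 ≥ 72 — meets; (b) 75 ≥ 72 — meets.
  Stage I.1 is satisfied; the onus moves to the accused.
Stage I.2 (accused, any credible evidence, weight exceeds 20): (c) net 57−33=24 > 20 — meets.
  All elements met. The burden passes to the prosecution.
Stage I.3 (prosecution, a more-likely-than-not showing, weight exceeds 49): (d) net 74−23=51 > 49 — meets; (e) net 59−9=50 > 49 — meets.
  The prosecution carries the last stage.
With every stage satisfied, the prosecution prevails on this issue.
— Issue II —
Stage II.1 (prosecution, the balance of probabilities, weight is at least 49): (f) net 81−32=49 ≥ 49 — meets.
  All elements met. The burden passes to the accused.
Stage II.2 (accused, the balance of probabilities, weight is at least 49): (g) net 80−31=49 ≥ 49 — meets; (h) net 64−15=49 ≥ 49 — meets.
  All elements met. The burden passes to the prosecution.
Stage II.3 (prosecution, a prima facie showing, weight is at least 23): (i) net 81−62=19 < 23 — fails.
  Stage II.3 not carried; the prosecution fails its burden.
So the accused prevails on this issue.
— Issue III —
Stage III.1 (prosecution, a clear and cogent showing, weight is at least 78): (j) net 93−13=80 ≥ 78 — meets.
  Stage III.1 carried; the burden remains with the prosecution.
Stage III.2 (prosecution, a more-likely-than-not showing, weight exceeds 52): (k) net 90−41=49 ≤ 52 — fails; (l) net 86−34=52 ≤ 52 — fails.
  Stage III.2 not carried; the prosecution fails its burden.
The accused prevails on this issue.
Per-issue: Issue I → prosecution; Issue II → accused; Issue III → accused. The prosecution must prevail on every issue; overall, the accused prevails.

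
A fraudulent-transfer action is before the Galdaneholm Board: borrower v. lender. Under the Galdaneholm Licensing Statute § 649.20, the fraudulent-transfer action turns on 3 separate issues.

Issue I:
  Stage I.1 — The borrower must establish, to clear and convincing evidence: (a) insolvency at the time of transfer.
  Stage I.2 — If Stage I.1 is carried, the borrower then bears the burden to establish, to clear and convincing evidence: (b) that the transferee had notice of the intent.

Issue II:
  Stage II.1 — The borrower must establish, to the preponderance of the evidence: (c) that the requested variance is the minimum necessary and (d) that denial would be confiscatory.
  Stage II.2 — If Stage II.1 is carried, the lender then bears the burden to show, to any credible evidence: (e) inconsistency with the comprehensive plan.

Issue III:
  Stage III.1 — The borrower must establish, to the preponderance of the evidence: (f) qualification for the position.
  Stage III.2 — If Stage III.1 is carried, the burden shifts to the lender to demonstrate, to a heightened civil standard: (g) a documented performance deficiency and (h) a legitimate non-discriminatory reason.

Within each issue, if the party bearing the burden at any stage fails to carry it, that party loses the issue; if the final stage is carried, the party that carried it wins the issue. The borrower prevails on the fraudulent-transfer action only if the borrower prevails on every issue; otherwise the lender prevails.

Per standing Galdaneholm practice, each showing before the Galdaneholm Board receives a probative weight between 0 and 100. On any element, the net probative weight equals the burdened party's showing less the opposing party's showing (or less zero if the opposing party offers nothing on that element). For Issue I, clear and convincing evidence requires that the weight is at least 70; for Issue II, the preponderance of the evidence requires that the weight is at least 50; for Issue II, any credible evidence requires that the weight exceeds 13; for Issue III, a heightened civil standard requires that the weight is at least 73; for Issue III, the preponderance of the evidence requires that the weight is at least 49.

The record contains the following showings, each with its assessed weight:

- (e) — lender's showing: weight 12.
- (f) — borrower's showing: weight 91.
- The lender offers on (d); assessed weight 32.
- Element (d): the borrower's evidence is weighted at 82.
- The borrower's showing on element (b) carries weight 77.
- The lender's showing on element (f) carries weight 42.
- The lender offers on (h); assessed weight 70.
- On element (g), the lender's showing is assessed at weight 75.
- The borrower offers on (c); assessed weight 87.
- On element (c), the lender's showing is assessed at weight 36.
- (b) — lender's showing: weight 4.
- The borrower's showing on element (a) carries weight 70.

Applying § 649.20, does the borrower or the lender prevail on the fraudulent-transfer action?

— Issue I —
Stage I.1 — burden on borrower; standard: clear and convincing evidence (weight is at least 70).
    (a): 70 ≥ 70 [met]
  Stage I.1 carried; the burden remains with the borrower.
Stage I.2 — burden on borrower; standard: clear and convincing evidence (weight is at least 70).
    (b): 77 − 4 = 73 ≥ 70 [met]
  The borrower carries the last stage.
Every stage carried; the borrower prevails on this issue.
— Issue II —
At Stage II.1 the borrower must meet the preponderance of the evidence (weight is at least 50): on (c) the weight is 87 less the opposing 36 gives net 51, ≥ 50, so (c) meets the standard; on (d) the weight is 82 less the opposing 32 gives net 50, which does reach 50, so (d) meets the standard.
  Stage II.1 carried; the burden shifts to the lender.
At Stage II.2 the lender must meet any credible evidence (weight exceeds 13): on (e) the weight is 12, ≤ 13, so (e) does not meet the standard.
  The lender does not carry Stage II.2.
So the borrower prevails on this issue.
— Issue III —
At Stage III.1 the borrower must meet the preponderance of the evidence (weight is at least 49): on (f) the weight is 91 less the opposing 42 gives net 49, ≥ 49, so (f) meets the standard.
  All elements met. The burden passes to the lender.
At Stage III.2 the lender must meet a heightened civil standard (weight is at least 73): on (g) the weight is 75, which does reach 73, so (g) meets the standard; on (h) the weight is 70, < 73, so (h) does not meet the standard.
  Not every element is met, so the lender fails to carry Stage III.2.
So the borrower prevails on this issue.
Per-issue: Issue I → borrower; Issue II → borrower; Issue III → borrower. The borrower must prevail on every issue; overall, the borrower prevails.

borrower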